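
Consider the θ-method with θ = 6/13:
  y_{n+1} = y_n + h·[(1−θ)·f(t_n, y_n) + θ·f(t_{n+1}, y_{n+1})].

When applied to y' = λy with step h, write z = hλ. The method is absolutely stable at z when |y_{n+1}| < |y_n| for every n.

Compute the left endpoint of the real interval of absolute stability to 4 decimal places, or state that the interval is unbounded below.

z* = -26.0000.

With y'=λy (z=hλ):
  y_{n+1} = y_n + z·[7/13·y_n + 6/13·y_{n+1}] ⇒ (1 − 6/13z)y_{n+1} = (1 + 7/13z)y_n
  so R(z) = (1 + 7/13z)/(1 − 6/13z).

Boundary: |R(x)|=1, x<0.
x=-1.21: |R|=0.2236
R=−1: 1+7/13x = −1+6/13x ⇒ -1/13x=2 ⇒ x=2/(-1/13)=-26.0000
Confirm numerically:
  x=-21.385: |R|=0.96734 <1
  x=-17.811: |R|=0.93168 <1
  x=-15.711: |R|=0.90408 <1
  x=-13.426: |R|=0.86560 <1
  x=-26.487: |R|=1.00283 >1
  x=-26.392: |R|=1.00229 >1
  x=-26.116: |R|=1.00068 >1
Stable set (-26.0000, 0).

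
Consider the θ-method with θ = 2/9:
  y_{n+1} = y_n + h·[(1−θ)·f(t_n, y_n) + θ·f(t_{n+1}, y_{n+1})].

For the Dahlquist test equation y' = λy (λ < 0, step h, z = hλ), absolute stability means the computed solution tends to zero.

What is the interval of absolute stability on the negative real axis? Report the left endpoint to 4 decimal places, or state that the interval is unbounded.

On y'=λy, z=hλ:
  y_{n+1} = y_n + z·[7/9·y_n + 2/9·y_{n+1}] ⇒ (1 − 2/9z)y_{n+1} = (1 + 7/9z)y_n
  ⇒ R(z) = (1 + 7/9z)/(1 − 2/9z).

Find x<0 with |R(x)|<1.
x=-0.48: |R|=0.5663
R=−1: 1+7/9x = −1+2/9x ⇒ -5/9x=2 ⇒ x=2/(-5/9)=-3.6000
Confirm numerically:
  x=-3.109: |R|=0.83868 <1
  x=-1.673: |R|=0.21959 <1
  x=-1.502: |R|=0.12612 <1
  x=-4.187: |R|=1.16893 >1
  x=-3.723: |R|=1.03740 >1
Stable set (-3.6000, 0).

(-3.6000, 0).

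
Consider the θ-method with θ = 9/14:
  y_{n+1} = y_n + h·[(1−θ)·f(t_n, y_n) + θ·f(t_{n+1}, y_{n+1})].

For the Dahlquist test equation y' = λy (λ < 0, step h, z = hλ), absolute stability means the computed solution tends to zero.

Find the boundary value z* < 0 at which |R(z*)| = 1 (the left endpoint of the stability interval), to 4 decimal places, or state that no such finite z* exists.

unbounded; (−∞, 0).

Test eqn y'=λy, z=hλ:
  y_{n+1} = y_n + z·[5/14·y_n + 9/14·y_{n+1}] ⇒ (1 − 9/14z)y_{n+1} = (1 + 5/14z)y_n
  so R(z) = (1 + 5/14z)/(1 − 9/14z).

Boundary: |R(x)|=1, x<0.
x=-0.65: |R|=0.5416
x=-2: |R|=0.1250
x=-10: |R|=0.3462
x=-100: |R|=0.5317
θ=9/14≥1/2 ⇒ |1+5/14x|<|1−9/14x| ∀x<0 ⇒ interval (−∞,0).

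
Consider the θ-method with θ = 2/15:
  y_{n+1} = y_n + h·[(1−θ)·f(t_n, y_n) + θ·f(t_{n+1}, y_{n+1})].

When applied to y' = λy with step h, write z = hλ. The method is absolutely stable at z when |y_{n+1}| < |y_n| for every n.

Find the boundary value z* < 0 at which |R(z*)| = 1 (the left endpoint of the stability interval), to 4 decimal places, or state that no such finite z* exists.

Set f=λy, z=hλ:
  y_{n+1} = y_n + z·[13/15·y_n + 2/15·y_{n+1}] ⇒ (1 − 2/15z)y_{n+1} = (1 + 13/15z)y_n
  so R(z) = (1 + 13/15z)/(1 − 2/15z).

Need |R(x)|<1, x<0.
x=-0.43: |R|=0.5933
R=−1: 1+13/15x = −1+2/15x ⇒ -11/15x=2 ⇒ x=2/(-11/15)=-2.7273
Confirm numerically:
  x=-2.444: |R|=0.84332 <1
  x=-2.241: |R|=0.72544 <1
  x=-2.060: |R|=0.61611 <1
  x=-1.786: |R|=0.44249 <1
  x=-3.257: |R|=1.27085 >1
  x=-2.822: |R|=1.05047 >1
Stable set (-2.7273, 0).

left endpoint -2.7273.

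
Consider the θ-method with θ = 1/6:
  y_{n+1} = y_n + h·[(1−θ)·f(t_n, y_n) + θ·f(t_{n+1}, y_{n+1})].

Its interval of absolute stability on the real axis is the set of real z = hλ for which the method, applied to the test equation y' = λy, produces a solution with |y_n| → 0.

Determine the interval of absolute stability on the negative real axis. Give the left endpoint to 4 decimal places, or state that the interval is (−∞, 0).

z∈(-3.0000,0).

On y'=λy, z=hλ:
  y_{n+1} = y_n + z·[5/6·y_n + 1/6·y_{n+1}] ⇒ (1 − 1/6z)y_{n+1} = (1 + 5/6z)y_n
  Hence R(z) = (1 + 5/6z)/(1 − 1/6z).

Boundary: |R(x)|=1, x<0.
x=-1.13: |R|=0.0491
R=−1: 1+5/6x = −1+1/6x ⇒ -2/3x=2 ⇒ x=2/(-2/3)=-3.0000
Confirm numerically:
  x=-2.969: |R|=0.98617 <1
  x=-2.523: |R|=0.77614 <1
  x=-2.284: |R|=0.65427 <1
  x=-1.808: |R|=0.38934 <1
  x=-3.523: |R|=1.21968 >1
  x=-3.023: |R|=1.01020 >1
Interval (-3.0000, 0).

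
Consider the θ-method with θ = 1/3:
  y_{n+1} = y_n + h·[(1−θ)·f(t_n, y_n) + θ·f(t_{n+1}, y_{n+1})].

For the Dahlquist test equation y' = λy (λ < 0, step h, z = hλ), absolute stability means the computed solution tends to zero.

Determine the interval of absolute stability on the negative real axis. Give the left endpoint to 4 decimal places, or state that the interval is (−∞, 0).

(-6.0000, 0).

Set f=λy, z=hλ:
  y_{n+1} = y_n + z·[2/3·y_n + 1/3·y_{n+1}] ⇒ (1 − 1/3z)y_{n+1} = (1 + 2/3z)y_n
  Hence R(z) = (1 + 2/3z)/(1 − 1/3z).

Boundary: |R(x)|=1, x<0.
x=-1.42: |R|=0.0362
R=−1: 1+2/3x = −1+1/3x ⇒ -1/3x=2 ⇒ x=2/(-1/3)=-6.0000
Confirm numerically:
  x=-4.858: |R|=0.85467 <1
  x=-4.572: |R|=0.81141 <1
  x=-2.761: |R|=0.43777 <1
  x=-6.516: |R|=1.05422 >1
  x=-6.458: |R|=1.04842 >1
  x=-6.061: |R|=1.00673 >1
Interval (-6.0000, 0).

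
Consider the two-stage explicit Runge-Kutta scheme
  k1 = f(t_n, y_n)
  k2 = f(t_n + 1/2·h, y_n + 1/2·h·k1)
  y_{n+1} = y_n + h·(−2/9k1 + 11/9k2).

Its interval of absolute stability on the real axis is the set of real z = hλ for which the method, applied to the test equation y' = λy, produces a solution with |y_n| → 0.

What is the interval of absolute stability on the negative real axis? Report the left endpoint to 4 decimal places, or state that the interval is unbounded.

Set f=λy, z=hλ:
  k1=λy_n ⇒ h·k1=z·y_n;  k2=λ(1+1/2z)y_n ⇒ h·k2=z(1+1/2z)y_n
  y_{n+1}/y_n = 1 − 2/9z + 11/9z(1+1/2z) = 1 + z + 11/18z²
  Hence R(z) = 1 + z + 11/18z².

Need |R(x)|<1, x<0.
x=-1.77: |R|=1.1446
R=1: x+11/18x²=0 ⇒ x=−18/11=-1.6364; min R=1−1/(4·11/18)=0.5909>−1
Confirm numerically:
  x=-1.539: |R|=0.90843 <1
  x=-1.289: |R|=0.72637 <1
  x=-0.788: |R|=0.59147 <1
  x=-0.670: |R|=0.60433 <1
  x=-1.854: |R|=1.24658 >1
  x=-1.836: |R|=1.22399 >1
So |R|<1 on (-1.6364, 0).

(-1.6364, 0).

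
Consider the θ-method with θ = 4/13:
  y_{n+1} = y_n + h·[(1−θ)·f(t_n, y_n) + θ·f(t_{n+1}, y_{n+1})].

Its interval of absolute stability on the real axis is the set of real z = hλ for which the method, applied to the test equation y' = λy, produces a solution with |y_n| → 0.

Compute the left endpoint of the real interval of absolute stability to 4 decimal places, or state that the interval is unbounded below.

Test eqn y'=λy, z=hλ:
  y_{n+1} = y_n + z·[9/13·y_n + 4/13·y_{n+1}] ⇒ (1 − 4/13z)y_{n+1} = (1 + 9/13z)y_n
  R(z) = (1 + 9/13z)/(1 − 4/13z).

Solve |R(x)|<1 on ℝ⁻.
x=-0.34: |R|=0.6922
R=−1: 1+9/13x = −1+4/13x ⇒ -5/13x=2 ⇒ x=2/(-5/13)=-5.2000
Confirm numerically:
  x=-5.050: |R|=0.97741 <1
  x=-3.118: |R|=0.59132 <1
  x=-2.370: |R|=0.37055 <1
  x=-5.566: |R|=1.05189 >1
  x=-5.550: |R|=1.04972 >1
  x=-5.344: |R|=1.02094 >1
So |R|<1 on (-5.2000, 0).

left endpoint -5.2000.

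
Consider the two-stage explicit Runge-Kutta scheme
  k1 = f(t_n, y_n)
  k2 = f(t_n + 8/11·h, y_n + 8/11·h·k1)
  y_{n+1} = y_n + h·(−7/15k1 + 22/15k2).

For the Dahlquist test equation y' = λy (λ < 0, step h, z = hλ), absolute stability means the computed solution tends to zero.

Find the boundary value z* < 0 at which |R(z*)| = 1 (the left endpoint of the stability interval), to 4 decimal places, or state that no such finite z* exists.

On y'=λy, z=hλ:
  k1=λy_n ⇒ h·k1=z·y_n;  k2=λ(1+8/11z)y_n ⇒ h·k2=z(1+8/11z)y_n
  y_{n+1}/y_n = 1 − 7/15z + 22/15z(1+8/11z) = 1 + z + 16/15z²
  ⇒ R(z) = 1 + z + 16/15z².

Boundary: |R(x)|=1, x<0.
x=-1.78: |R|=2.5996
R=1: x+16/15x²=0 ⇒ x=−15/16=-0.9375; min R=1−1/(4·16/15)=0.7656>−1
Confirm numerically:
  x=-0.659: |R|=0.80423 <1
  x=-0.405: |R|=0.76996 <1
  x=-0.385: |R|=0.77311 <1
  x=-1.402: |R|=1.69464 >1
  x=-1.217: |R|=1.36283 >1
Interval (-0.9375, 0).

z* = -0.9375.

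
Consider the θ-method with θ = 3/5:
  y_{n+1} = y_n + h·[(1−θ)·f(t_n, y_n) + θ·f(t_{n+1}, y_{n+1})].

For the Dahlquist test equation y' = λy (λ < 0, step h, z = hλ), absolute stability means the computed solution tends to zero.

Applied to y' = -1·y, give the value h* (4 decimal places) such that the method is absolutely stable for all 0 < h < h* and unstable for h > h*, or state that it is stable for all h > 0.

Test eqn y'=λy, z=hλ:
  y_{n+1} = y_n + z·[2/5·y_n + 3/5·y_{n+1}] ⇒ (1 − 3/5z)y_{n+1} = (1 + 2/5z)y_n
  Hence R(z) = (1 + 2/5z)/(1 − 3/5z).

Need |R(x)|<1, x<0.
x=-0.73: |R|=0.4924
x=-2: |R|=0.0909
x=-10: |R|=0.4286
x=-100: |R|=0.6393
θ=3/5≥1/2 ⇒ |1+2/5x|<|1−3/5x| ∀x<0 ⇒ stable on all of ℝ⁻.

interval (−∞, 0). Any h>0 works for λ=-1.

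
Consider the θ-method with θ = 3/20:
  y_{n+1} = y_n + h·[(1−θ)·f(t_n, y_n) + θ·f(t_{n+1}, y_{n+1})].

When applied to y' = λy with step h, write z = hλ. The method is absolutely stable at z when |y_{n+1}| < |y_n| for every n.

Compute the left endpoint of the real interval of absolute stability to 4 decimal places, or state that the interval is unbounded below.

Set f=λy, z=hλ:
  y_{n+1} = y_n + z·[17/20·y_n + 3/20·y_{n+1}] ⇒ (1 − 3/20z)y_{n+1} = (1 + 17/20z)y_n
  so R(z) = (1 + 17/20z)/(1 − 3/20z).

Boundary: |R(x)|=1, x<0.
x=-1.39: |R|=0.1502
R=−1: 1+17/20x = −1+3/20x ⇒ -7/10x=2 ⇒ x=2/(-7/10)=-2.8571
Confirm numerically:
  x=-2.466: |R|=0.80013 <1
  x=-2.167: |R|=0.63541 <1
  x=-1.457: |R|=0.19568 <1
  x=-3.207: |R|=1.16536 >1
  x=-2.936: |R|=1.03832 >1
  x=-2.904: |R|=1.02285 >1
So |R|<1 on (-2.8571, 0).

left endpoint -2.8571.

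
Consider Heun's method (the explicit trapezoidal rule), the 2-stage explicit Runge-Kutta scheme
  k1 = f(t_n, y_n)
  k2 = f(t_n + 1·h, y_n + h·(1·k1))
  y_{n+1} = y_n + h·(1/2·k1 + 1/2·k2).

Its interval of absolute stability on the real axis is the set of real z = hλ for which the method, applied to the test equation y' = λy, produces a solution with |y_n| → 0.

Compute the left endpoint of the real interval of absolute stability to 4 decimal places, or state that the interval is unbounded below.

left endpoint -2.0000.

On y'=λy, z=hλ:
  order 2, 2-stage ⇒ R(z)=1+z+z^2/2
  (e.g. R(-1.04)=0.50080, |R|=0.50080)

Boundary: |R(x)|=1, x<0.
x=-1.04: |R|=0.5008
|R(-1.2)|=0.5200 |R(-1.12)|=0.5072 |R(-0.76)|=0.5288
Bisect:
  x_lo=-2.5890 |R|=1.7624  x_hi=-0.3136 |R|=0.7355
  mid=-1.45131 |R|=0.60184 →hi
  mid=-2.02015 |R|=1.02036 →lo
  mid=-1.73573 |R|=0.77065 →hi
  mid=-1.87794 |R|=0.88539 →hi
  mid=-1.94905 |R|=0.95035 →hi
  mid=-1.98460 |R|=0.98472 →hi
  mid=-2.00238 |R|=1.00238 →lo
  ...
  [-2.00002,-1.99988] ⇒ x*=-2.0000
So |R|<1 on (-2.0000, 0).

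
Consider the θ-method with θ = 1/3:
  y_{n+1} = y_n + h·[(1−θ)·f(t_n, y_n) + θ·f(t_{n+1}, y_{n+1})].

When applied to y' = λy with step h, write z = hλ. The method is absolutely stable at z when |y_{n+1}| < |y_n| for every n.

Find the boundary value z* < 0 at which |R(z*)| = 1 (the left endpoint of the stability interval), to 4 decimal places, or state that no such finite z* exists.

left endpoint -6.0000.

Set f=λy, z=hλ:
  y_{n+1} = y_n + z·[2/3·y_n + 1/3·y_{n+1}] ⇒ (1 − 1/3z)y_{n+1} = (1 + 2/3z)y_n
  ⇒ R(z) = (1 + 2/3z)/(1 − 1/3z).

Need |R(x)|<1, x<0.
x=-0.85: |R|=0.3377
R=−1: 1+2/3x = −1+1/3x ⇒ -1/3x=2 ⇒ x=2/(-1/3)=-6.0000
Confirm numerically:
  x=-5.979: |R|=0.99766 <1
  x=-4.601: |R|=0.81595 <1
  x=-3.018: |R|=0.50449 <1
  x=-2.889: |R|=0.47173 <1
  x=-6.474: |R|=1.05003 >1
  x=-6.257: |R|=1.02776 >1
So |R|<1 on (-6.0000, 0).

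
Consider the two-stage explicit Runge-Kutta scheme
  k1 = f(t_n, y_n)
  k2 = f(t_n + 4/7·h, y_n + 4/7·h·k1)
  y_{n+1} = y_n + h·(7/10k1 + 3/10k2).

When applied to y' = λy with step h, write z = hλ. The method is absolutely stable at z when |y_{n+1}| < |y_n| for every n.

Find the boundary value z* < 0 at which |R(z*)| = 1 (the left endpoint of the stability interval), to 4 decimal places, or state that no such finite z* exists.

left endpoint -5.8333.

Set f=λy, z=hλ:
  k1=λy_n ⇒ h·k1=z·y_n;  k2=λ(1+4/7z)y_n ⇒ h·k2=z(1+4/7z)y_n
  y_{n+1}/y_n = 1 + 7/10z + 3/10z(1+4/7z) = 1 + z + 6/35z²
  R(z) = 1 + z + 6/35z².

Solve |R(x)|<1 on ℝ⁻.
x=-1.1: |R|=0.1074
R=1: x+6/35x²=0 ⇒ x=−35/6=-5.8333; min R=1−1/(4·6/35)=-0.4583>−1
Confirm numerically:
  x=-4.877: |R|=0.20045 <1
  x=-3.931: |R|=0.28196 <1
  x=-2.634: |R|=0.44464 <1
  x=-6.166: |R|=1.35164 >1
  x=-6.021: |R|=1.19370 >1
  x=-6.019: |R|=1.19158 >1
Stable set (-5.8333, 0).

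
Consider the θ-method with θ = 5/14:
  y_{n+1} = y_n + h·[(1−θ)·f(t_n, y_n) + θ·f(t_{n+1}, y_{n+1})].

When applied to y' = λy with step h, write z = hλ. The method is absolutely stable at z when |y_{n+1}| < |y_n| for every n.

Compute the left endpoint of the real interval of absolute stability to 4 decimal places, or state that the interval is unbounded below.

z* = -7.0000.

With y'=λy (z=hλ):
  y_{n+1} = y_n + z·[9/14·y_n + 5/14·y_{n+1}] ⇒ (1 − 5/14z)y_{n+1} = (1 + 9/14z)y_n
  R(z) = (1 + 9/14z)/(1 − 5/14z).

Boundary: |R(x)|=1, x<0.
x=-1.02: |R|=0.2524
R=−1: 1+9/14x = −1+5/14x ⇒ -2/7x=2 ⇒ x=2/(-2/7)=-7.0000
Confirm numerically:
  x=-5.937: |R|=0.90267 <1
  x=-5.012: |R|=0.79642 <1
  x=-4.023: |R|=0.65095 <1
  x=-7.391: |R|=1.03069 >1
  x=-7.224: |R|=1.01788 >1
  x=-7.115: |R|=1.00928 >1
So |R|<1 on (-7.0000, 0).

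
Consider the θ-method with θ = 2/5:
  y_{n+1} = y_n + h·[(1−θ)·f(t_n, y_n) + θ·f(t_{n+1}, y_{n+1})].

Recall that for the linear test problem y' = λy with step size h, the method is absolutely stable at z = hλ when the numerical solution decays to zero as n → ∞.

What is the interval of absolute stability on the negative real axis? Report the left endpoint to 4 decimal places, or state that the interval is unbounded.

(-10.0000, 0).

Test eqn y'=λy, z=hλ:
  y_{n+1} = y_n + z·[3/5·y_n + 2/5·y_{n+1}] ⇒ (1 − 2/5z)y_{n+1} = (1 + 3/5z)y_n
  so R(z) = (1 + 3/5z)/(1 − 2/5z).

Boundary: |R(x)|=1, x<0.
x=-1.59: |R|=0.0281
R=−1: 1+3/5x = −1+2/5x ⇒ -1/5x=2 ⇒ x=2/(-1/5)=-10.0000
Confirm numerically:
  x=-8.573: |R|=0.93556 <1
  x=-7.667: |R|=0.88527 <1
  x=-5.295: |R|=0.69820 <1
  x=-5.092: |R|=0.67677 <1
  x=-10.480: |R|=1.01849 >1
  x=-10.137: |R|=1.00542 >1
Interval (-10.0000, 0).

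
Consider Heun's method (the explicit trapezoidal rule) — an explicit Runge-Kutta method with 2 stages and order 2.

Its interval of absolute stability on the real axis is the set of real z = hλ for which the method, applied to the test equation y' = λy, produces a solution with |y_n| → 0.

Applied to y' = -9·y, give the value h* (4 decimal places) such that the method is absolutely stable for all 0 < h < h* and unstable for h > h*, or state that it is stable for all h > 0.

Test eqn y'=λy, z=hλ:
  order 2, 2-stage ⇒ R(z)=1+z+z^2/2
  (e.g. R(-1.79)=0.81205, |R|=0.81205)

Boundary: |R(x)|=1, x<0.
x=-1.79: |R|=0.8121
|R(-1.87)|=0.8785 |R(-1.15)|=0.5112 |R(-1.14)|=0.5098
Bisect:
  x_lo=-2.6659 |R|=1.8875  x_hi=-0.1362 |R|=0.8731
  mid=-1.40104 |R|=0.58042 →hi
  mid=-2.03344 |R|=1.03400 →lo
  mid=-1.71724 |R|=0.75722 →hi
  mid=-1.87534 |R|=0.88311 →hi
  mid=-1.95439 |R|=0.95543 →hi
  mid=-1.99392 |R|=0.99394 →hi
  mid=-2.01368 |R|=1.01378 →lo
  mid=-2.00380 |R|=1.00381 →lo
  mid=-1.99886 |R|=0.99886 →hi
  mid=-2.00133 |R|=1.00133 →lo
  ...
  [-2.00009,-1.99994] ⇒ x*=-2.0000
Stable set (-2.0000, 0).

(-2.0000,0); λ=-9 ⇒ h* = 0.2222.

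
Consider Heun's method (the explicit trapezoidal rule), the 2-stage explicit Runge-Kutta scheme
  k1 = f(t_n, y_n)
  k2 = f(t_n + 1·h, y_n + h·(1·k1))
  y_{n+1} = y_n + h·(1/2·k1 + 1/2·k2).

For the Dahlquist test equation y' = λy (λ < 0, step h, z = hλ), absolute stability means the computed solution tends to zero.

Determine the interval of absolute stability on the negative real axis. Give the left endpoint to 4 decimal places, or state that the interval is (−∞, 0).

Test eqn y'=λy, z=hλ:
  order 2, 2-stage ⇒ R(z)=1+z+z^2/2
  (e.g. R(-1.76)=0.78880, |R|=0.78880)

Solve |R(x)|<1 on ℝ⁻.
x=-1.76: |R|=0.7888
|R(-1.79)|=0.8121 |R(-1.35)|=0.5613 |R(-1.29)|=0.5421
Bisect:
  x_lo=-2.6585 |R|=1.8753  x_hi=-0.2105 |R|=0.8117
  mid=-1.43448 |R|=0.59438 →hi
  mid=-2.04648 |R|=1.04756 →lo
  mid=-1.74048 |R|=0.77415 →hi
  mid=-1.89348 |R|=0.89915 →hi
  mid=-1.96998 |R|=0.97043 →hi
  mid=-2.00823 |R|=1.00826 →lo
  mid=-1.98910 |R|=0.98916 →hi
  mid=-1.99867 |R|=0.99867 →hi
  ...
  [-2.00001,-1.99986] ⇒ x*=-2.0000
So |R|<1 on (-2.0000, 0).

(-2.0000, 0).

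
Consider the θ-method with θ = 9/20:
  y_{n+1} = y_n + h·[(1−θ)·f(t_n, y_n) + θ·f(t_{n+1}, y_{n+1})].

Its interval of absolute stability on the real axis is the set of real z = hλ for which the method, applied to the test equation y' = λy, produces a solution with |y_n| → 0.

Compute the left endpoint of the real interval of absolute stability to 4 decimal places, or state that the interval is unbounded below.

left endpoint -20.0000.

Test eqn y'=λy, z=hλ:
  y_{n+1} = y_n + z·[11/20·y_n + 9/20·y_{n+1}] ⇒ (1 − 9/20z)y_{n+1} = (1 + 11/20z)y_n
  Hence R(z) = (1 + 11/20z)/(1 − 9/20z).

Solve |R(x)|<1 on ℝ⁻.
x=-0.7: |R|=0.4677
R=−1: 1+11/20x = −1+9/20x ⇒ -1/10x=2 ⇒ x=2/(-1/10)=-20.0000
Confirm numerically:
  x=-14.598: |R|=0.92863 <1
  x=-13.661: |R|=0.91131 <1
  x=-8.730: |R|=0.77133 <1
  x=-20.123: |R|=1.00122 >1
  x=-20.036: |R|=1.00036 >1
Interval (-20.0000, 0).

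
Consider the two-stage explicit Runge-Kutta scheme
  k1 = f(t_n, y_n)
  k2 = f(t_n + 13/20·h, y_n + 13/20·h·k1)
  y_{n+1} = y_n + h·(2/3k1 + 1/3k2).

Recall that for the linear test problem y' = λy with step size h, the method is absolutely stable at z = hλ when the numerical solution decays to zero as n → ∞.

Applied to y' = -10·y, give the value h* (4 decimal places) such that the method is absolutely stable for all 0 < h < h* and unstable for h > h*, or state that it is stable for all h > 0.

With y'=λy (z=hλ):
  k1=λy_n ⇒ h·k1=z·y_n;  k2=λ(1+13/20z)y_n ⇒ h·k2=z(1+13/20z)y_n
  y_{n+1}/y_n = 1 + 2/3z + 1/3z(1+13/20z) = 1 + z + 13/60z²
  ⇒ R(z) = 1 + z + 13/60z².

Solve |R(x)|<1 on ℝ⁻.
x=-0.84: |R|=0.3129
R=1: x+13/60x²=0 ⇒ x=−60/13=-4.6154; min R=1−1/(4·13/60)=-0.1538>−1
Confirm numerically:
  x=-3.717: |R|=0.27649 <1
  x=-2.007: |R|=0.13426 <1
  x=-1.854: |R|=0.10925 <1
  x=-5.136: |R|=1.57934 >1
  x=-5.099: |R|=1.53429 >1
  x=-4.676: |R|=1.06141 >1
Interval (-4.6154, 0).

(-4.6154,0); λ=-10 ⇒ h* = (60/13)/10 = 0.4615.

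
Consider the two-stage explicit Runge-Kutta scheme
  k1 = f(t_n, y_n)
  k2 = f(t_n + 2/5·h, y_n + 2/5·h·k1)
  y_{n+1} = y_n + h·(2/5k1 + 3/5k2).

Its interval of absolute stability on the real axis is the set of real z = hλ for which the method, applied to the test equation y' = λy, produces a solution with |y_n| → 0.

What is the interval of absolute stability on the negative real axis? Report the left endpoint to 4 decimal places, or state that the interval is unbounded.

Set f=λy, z=hλ:
  k1=λy_n ⇒ h·k1=z·y_n;  k2=λ(1+2/5z)y_n ⇒ h·k2=z(1+2/5z)y_n
  y_{n+1}/y_n = 1 + 2/5z + 3/5z(1+2/5z) = 1 + z + 6/25z²
  Hence R(z) = 1 + z + 6/25z².

Find x<0 with |R(x)|<1.
x=-1.15: |R|=0.1674
R=1: x+6/25x²=0 ⇒ x=−25/6=-4.1667; min R=1−1/(4·6/25)=-0.0417>−1
Confirm numerically:
  x=-3.637: |R|=0.53766 <1
  x=-2.632: |R|=0.03058 <1
  x=-1.823: |R|=0.02540 <1
  x=-4.647: |R|=1.53571 >1
  x=-4.243: |R|=1.07773 >1
  x=-4.216: |R|=1.04992 >1
So |R|<1 on (-4.1667, 0).

(-4.1667, 0).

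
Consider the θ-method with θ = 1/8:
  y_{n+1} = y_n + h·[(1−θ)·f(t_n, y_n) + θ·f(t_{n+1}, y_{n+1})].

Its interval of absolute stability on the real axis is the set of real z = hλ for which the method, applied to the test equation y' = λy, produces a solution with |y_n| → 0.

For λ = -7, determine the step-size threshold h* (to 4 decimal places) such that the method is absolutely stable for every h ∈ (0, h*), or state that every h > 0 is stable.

(-2.6667,0); λ=-7 ⇒ h* = (8/3)/7 = 0.3810.

Test eqn y'=λy, z=hλ:
  y_{n+1} = y_n + z·[7/8·y_n + 1/8·y_{n+1}] ⇒ (1 − 1/8z)y_{n+1} = (1 + 7/8z)y_n
  R(z) = (1 + 7/8z)/(1 − 1/8z).

Find x<0 with |R(x)|<1.
x=-0.54: |R|=0.4941
R=−1: 1+7/8x = −1+1/8x ⇒ -3/4x=2 ⇒ x=2/(-3/4)=-2.6667
Confirm numerically:
  x=-2.632: |R|=0.98044 <1
  x=-2.096: |R|=0.66086 <1
  x=-1.302: |R|=0.11976 <1
  x=-3.073: |R|=1.22018 >1
  x=-2.869: |R|=1.11169 >1
Interval (-2.6667, 0).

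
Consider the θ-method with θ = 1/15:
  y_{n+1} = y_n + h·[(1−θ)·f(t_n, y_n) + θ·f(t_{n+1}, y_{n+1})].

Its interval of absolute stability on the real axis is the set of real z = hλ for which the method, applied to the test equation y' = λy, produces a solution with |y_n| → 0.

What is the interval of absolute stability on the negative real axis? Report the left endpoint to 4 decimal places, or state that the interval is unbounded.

(-2.3077, 0).

On y'=λy, z=hλ:
  y_{n+1} = y_n + z·[14/15·y_n + 1/15·y_{n+1}] ⇒ (1 − 1/15z)y_{n+1} = (1 + 14/15z)y_n
  Hence R(z) = (1 + 14/15z)/(1 − 1/15z).

Boundary: |R(x)|=1, x<0.
x=-0.86: |R|=0.1866
R=−1: 1+14/15x = −1+1/15x ⇒ -13/15x=2 ⇒ x=2/(-13/15)=-2.3077
Confirm numerically:
  x=-2.059: |R|=0.81048 <1
  x=-1.801: |R|=0.60794 <1
  x=-1.156: |R|=0.07329 <1
  x=-2.896: |R|=1.42736 >1
  x=-2.652: |R|=1.25357 >1
Stable set (-2.3077, 0).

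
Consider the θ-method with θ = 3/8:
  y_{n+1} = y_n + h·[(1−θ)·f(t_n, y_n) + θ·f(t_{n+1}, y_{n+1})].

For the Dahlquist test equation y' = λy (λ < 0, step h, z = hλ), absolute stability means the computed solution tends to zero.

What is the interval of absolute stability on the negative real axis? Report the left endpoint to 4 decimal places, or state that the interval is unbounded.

(-8.0000, 0).

Set f=λy, z=hλ:
  y_{n+1} = y_n + z·[5/8·y_n + 3/8·y_{n+1}] ⇒ (1 − 3/8z)y_{n+1} = (1 + 5/8z)y_n
  so R(z) = (1 + 5/8z)/(1 − 3/8z).

Need |R(x)|<1, x<0.
x=-0.65: |R|=0.4774
R=−1: 1+5/8x = −1+3/8x ⇒ -1/4x=2 ⇒ x=2/(-1/4)=-8.0000
Confirm numerically:
  x=-7.352: |R|=0.95688 <1
  x=-5.764: |R|=0.82319 <1
  x=-5.225: |R|=0.76558 <1
  x=-8.570: |R|=1.03382 >1
  x=-8.323: |R|=1.01959 >1
  x=-8.124: |R|=1.00766 >1
Interval (-8.0000, 0).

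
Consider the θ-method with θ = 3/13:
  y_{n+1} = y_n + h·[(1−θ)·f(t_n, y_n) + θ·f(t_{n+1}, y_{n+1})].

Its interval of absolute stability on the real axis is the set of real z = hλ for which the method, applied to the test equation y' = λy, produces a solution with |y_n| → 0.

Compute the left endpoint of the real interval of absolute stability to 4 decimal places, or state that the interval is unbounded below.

On y'=λy, z=hλ:
  y_{n+1} = y_n + z·[10/13·y_n + 3/13·y_{n+1}] ⇒ (1 − 3/13z)y_{n+1} = (1 + 10/13z)y_n
  Hence R(z) = (1 + 10/13z)/(1 − 3/13z).

Boundary: |R(x)|=1, x<0.
x=-1.59: |R|=0.1632
R=−1: 1+10/13x = −1+3/13x ⇒ -7/13x=2 ⇒ x=2/(-7/13)=-3.7143
Confirm numerically:
  x=-3.020: |R|=0.77969 <1
  x=-2.854: |R|=0.72071 <1
  x=-1.828: |R|=0.28565 <1
  x=-4.209: |R|=1.13513 >1
  x=-4.035: |R|=1.08942 >1
  x=-3.764: |R|=1.01433 >1
Stable set (-3.7143, 0).

z* = -3.7143.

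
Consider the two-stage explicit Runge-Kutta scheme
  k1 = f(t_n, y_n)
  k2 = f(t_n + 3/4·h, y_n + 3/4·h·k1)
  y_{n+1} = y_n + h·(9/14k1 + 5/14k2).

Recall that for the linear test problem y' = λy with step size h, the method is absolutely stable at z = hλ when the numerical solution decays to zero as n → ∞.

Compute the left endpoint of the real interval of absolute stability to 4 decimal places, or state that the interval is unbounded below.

z* = -3.7333.

With y'=λy (z=hλ):
  k1=λy_n ⇒ h·k1=z·y_n;  k2=λ(1+3/4z)y_n ⇒ h·k2=z(1+3/4z)y_n
  y_{n+1}/y_n = 1 + 9/14z + 5/14z(1+3/4z) = 1 + z + 15/56z²
  ⇒ R(z) = 1 + z + 15/56z².

Find x<0 with |R(x)|<1.
x=-0.5: |R|=0.5670
R=1: x+15/56x²=0 ⇒ x=−56/15=-3.7333; min R=1−1/(4·15/56)=0.0667>−1
Confirm numerically:
  x=-3.233: |R|=0.56672 <1
  x=-2.940: |R|=0.37525 <1
  x=-2.057: |R|=0.07637 <1
  x=-4.123: |R|=1.43034 >1
  x=-4.096: |R|=1.39790 >1
Interval (-3.7333, 0).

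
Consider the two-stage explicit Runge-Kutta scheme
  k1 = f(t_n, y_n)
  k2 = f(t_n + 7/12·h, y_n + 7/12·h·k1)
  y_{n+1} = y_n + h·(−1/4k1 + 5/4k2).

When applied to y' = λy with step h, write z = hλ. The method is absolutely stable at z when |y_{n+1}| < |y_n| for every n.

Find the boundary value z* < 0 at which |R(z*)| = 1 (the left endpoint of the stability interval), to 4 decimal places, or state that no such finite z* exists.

Test eqn y'=λy, z=hλ:
  k1=λy_n ⇒ h·k1=z·y_n;  k2=λ(1+7/12z)y_n ⇒ h·k2=z(1+7/12z)y_n
  y_{n+1}/y_n = 1 − 1/4z + 5/4z(1+7/12z) = 1 + z + 35/48z²
  ⇒ R(z) = 1 + z + 35/48z².

Find x<0 with |R(x)|<1.
x=-0.39: |R|=0.7209
R=1: x+35/48x²=0 ⇒ x=−48/35=-1.3714; min R=1−1/(4·35/48)=0.6571>−1
Confirm numerically:
  x=-1.176: |R|=0.83242 <1
  x=-0.971: |R|=0.71649 <1
  x=-0.823: |R|=0.67089 <1
  x=-0.679: |R|=0.65718 <1
  x=-1.869: |R|=1.67810 >1
  x=-1.739: |R|=1.46609 >1
  x=-1.463: |R|=1.09769 >1
So |R|<1 on (-1.3714, 0).

z* = -1.3714.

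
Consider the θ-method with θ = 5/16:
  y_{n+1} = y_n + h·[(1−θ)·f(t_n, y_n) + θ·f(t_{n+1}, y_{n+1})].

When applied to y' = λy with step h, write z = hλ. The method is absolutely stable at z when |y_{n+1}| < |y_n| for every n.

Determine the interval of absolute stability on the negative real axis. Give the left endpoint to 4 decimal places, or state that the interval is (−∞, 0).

z∈(-5.3333,0).

Test eqn y'=λy, z=hλ:
  y_{n+1} = y_n + z·[11/16·y_n + 5/16·y_{n+1}] ⇒ (1 − 5/16z)y_{n+1} = (1 + 11/16z)y_n
  so R(z) = (1 + 11/16z)/(1 − 5/16z).

Find x<0 with |R(x)|<1.
x=-1: |R|=0.2381
R=−1: 1+11/16x = −1+5/16x ⇒ -3/8x=2 ⇒ x=2/(-3/8)=-5.3333
Confirm numerically:
  x=-4.613: |R|=0.88936 <1
  x=-4.235: |R|=0.82273 <1
  x=-3.269: |R|=0.61707 <1
  x=-2.652: |R|=0.45017 <1
  x=-5.797: |R|=1.06184 >1
  x=-5.579: |R|=1.03358 >1
  x=-5.541: |R|=1.02851 >1
So |R|<1 on (-5.3333, 0).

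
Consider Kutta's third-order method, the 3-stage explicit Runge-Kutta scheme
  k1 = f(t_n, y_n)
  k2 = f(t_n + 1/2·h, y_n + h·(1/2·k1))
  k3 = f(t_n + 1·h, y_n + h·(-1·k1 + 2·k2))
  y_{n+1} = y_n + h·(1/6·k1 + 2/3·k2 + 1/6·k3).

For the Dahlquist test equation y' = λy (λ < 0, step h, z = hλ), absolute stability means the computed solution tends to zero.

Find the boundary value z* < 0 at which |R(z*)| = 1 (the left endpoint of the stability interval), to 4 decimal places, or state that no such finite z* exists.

Test eqn y'=λy, z=hλ:
  order 3, 3-stage ⇒ R(z)=1+z+z^2/2+z^3/6
  (e.g. R(-0.34)=0.71125, |R|=0.71125)

Boundary: |R(x)|=1, x<0.
x=-0.34: |R|=0.7112
|R(-2.9)|=1.7598 |R(-2.82)|=1.5814 |R(-0.63)|=0.5268
Bisect:
  x_lo=-2.9402 |R|=1.8540  x_hi=-0.3041 |R|=0.7374
  mid=-1.62216 |R|=0.01788 →hi
  mid=-2.28118 |R|=0.65774 →hi
  mid=-2.61068 |R|=1.16844 →lo
  mid=-2.44593 |R|=0.89347 →hi
  mid=-2.52831 |R|=1.02577 →lo
  mid=-2.48712 |R|=0.95836 →hi
  mid=-2.50771 |R|=0.99175 →hi
  ...
  [-2.51286,-2.51270] ⇒ x*=-2.5127
So |R|<1 on (-2.5127, 0).

left endpoint -2.5127.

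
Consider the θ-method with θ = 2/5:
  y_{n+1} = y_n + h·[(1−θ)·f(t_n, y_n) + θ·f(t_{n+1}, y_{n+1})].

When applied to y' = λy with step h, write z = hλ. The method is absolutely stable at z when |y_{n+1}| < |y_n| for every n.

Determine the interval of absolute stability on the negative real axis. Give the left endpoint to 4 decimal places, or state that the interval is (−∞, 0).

Set f=λy, z=hλ:
  y_{n+1} = y_n + z·[3/5·y_n + 2/5·y_{n+1}] ⇒ (1 − 2/5z)y_{n+1} = (1 + 3/5z)y_n
  so R(z) = (1 + 3/5z)/(1 − 2/5z).

Need |R(x)|<1, x<0.
x=-1.6: |R|=0.0244
R=−1: 1+3/5x = −1+2/5x ⇒ -1/5x=2 ⇒ x=2/(-1/5)=-10.0000
Confirm numerically:
  x=-6.913: |R|=0.83602 <1
  x=-6.279: |R|=0.78807 <1
  x=-5.699: |R|=0.73771 <1
  x=-4.385: |R|=0.59223 <1
  x=-10.559: |R|=1.02140 >1
  x=-10.186: |R|=1.00733 >1
  x=-10.041: |R|=1.00163 >1
Interval (-10.0000, 0).

z∈(-10.0000,0).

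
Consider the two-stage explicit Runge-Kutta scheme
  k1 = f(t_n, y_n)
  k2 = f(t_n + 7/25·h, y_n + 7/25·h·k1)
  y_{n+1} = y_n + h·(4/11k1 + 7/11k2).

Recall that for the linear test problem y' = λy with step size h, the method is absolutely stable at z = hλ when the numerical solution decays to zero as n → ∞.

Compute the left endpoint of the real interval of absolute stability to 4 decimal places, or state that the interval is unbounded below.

With y'=λy (z=hλ):
  k1=λy_n ⇒ h·k1=z·y_n;  k2=λ(1+7/25z)y_n ⇒ h·k2=z(1+7/25z)y_n
  y_{n+1}/y_n = 1 + 4/11z + 7/11z(1+7/25z) = 1 + z + 49/275z²
  R(z) = 1 + z + 49/275z².

Need |R(x)|<1, x<0.
x=-0.64: |R|=0.4330
R=1: x+49/275x²=0 ⇒ x=−275/49=-5.6122; min R=1−1/(4·49/275)=-0.4031>−1
Confirm numerically:
  x=-2.903: |R|=0.40139 <1
  x=-2.826: |R|=0.40299 <1
  x=-2.653: |R|=0.39888 <1
  x=-5.839: |R|=1.23592 >1
  x=-5.838: |R|=1.23484 >1
Stable set (-5.6122, 0).

left endpoint -5.6122.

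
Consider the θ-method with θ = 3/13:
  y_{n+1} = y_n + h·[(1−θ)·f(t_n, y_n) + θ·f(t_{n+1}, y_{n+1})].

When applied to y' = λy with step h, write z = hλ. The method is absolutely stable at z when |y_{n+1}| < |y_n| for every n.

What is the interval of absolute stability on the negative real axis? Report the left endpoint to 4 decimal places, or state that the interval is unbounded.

With y'=λy (z=hλ):
  y_{n+1} = y_n + z·[10/13·y_n + 3/13·y_{n+1}] ⇒ (1 − 3/13z)y_{n+1} = (1 + 10/13z)y_n
  R(z) = (1 + 10/13z)/(1 − 3/13z).

Need |R(x)|<1, x<0.
x=-1.32: |R|=0.0118
R=−1: 1+10/13x = −1+3/13x ⇒ -7/13x=2 ⇒ x=2/(-7/13)=-3.7143
Confirm numerically:
  x=-3.504: |R|=0.93739 <1
  x=-3.401: |R|=0.90549 <1
  x=-2.430: |R|=0.55692 <1
  x=-4.199: |R|=1.13255 >1
  x=-3.975: |R|=1.07322 >1
  x=-3.796: |R|=1.02345 >1
So |R|<1 on (-3.7143, 0).

(-3.7143, 0).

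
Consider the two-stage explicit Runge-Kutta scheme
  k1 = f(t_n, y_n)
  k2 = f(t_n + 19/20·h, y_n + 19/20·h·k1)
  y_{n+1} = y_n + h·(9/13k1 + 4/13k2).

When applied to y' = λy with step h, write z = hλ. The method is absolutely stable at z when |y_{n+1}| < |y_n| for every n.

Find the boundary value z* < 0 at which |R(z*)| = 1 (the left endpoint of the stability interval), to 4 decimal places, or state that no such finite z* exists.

left endpoint -3.4211.

Test eqn y'=λy, z=hλ:
  k1=λy_n ⇒ h·k1=z·y_n;  k2=λ(1+19/20z)y_n ⇒ h·k2=z(1+19/20z)y_n
  y_{n+1}/y_n = 1 + 9/13z + 4/13z(1+19/20z) = 1 + z + 19/65z²
  Hence R(z) = 1 + z + 19/65z².

Find x<0 with |R(x)|<1.
x=-1.11: |R|=0.2502
R=1: x+19/65x²=0 ⇒ x=−65/19=-3.4211; min R=1−1/(4·19/65)=0.1447>−1
Confirm numerically:
  x=-2.701: |R|=0.43150 <1
  x=-2.570: |R|=0.36066 <1
  x=-2.252: |R|=0.23044 <1
  x=-1.716: |R|=0.14475 <1
  x=-4.009: |R|=1.68899 >1
  x=-3.999: |R|=1.67558 >1
  x=-3.718: |R|=1.32272 >1
Stable set (-3.4211, 0).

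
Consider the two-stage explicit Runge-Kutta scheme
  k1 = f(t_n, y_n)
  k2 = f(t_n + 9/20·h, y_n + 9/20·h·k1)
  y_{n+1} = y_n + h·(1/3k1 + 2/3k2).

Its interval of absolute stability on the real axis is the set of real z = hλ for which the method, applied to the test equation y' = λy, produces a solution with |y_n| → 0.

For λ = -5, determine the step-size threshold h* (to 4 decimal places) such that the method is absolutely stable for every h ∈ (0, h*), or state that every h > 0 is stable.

(-3.3333,0); λ=-5 ⇒ h* = (10/3)/5 = 0.6667.

With y'=λy (z=hλ):
  k1=λy_n ⇒ h·k1=z·y_n;  k2=λ(1+9/20z)y_n ⇒ h·k2=z(1+9/20z)y_n
  y_{n+1}/y_n = 1 + 1/3z + 2/3z(1+9/20z) = 1 + z + 3/10z²
  so R(z) = 1 + z + 3/10z².

Solve |R(x)|<1 on ℝ⁻.
x=-1.06: |R|=0.2771
R=1: x+3/10x²=0 ⇒ x=−10/3=-3.3333; min R=1−1/(4·3/10)=0.1667>−1
Confirm numerically:
  x=-1.562: |R|=0.16995 <1
  x=-1.538: |R|=0.17163 <1
  x=-1.448: |R|=0.18101 <1
  x=-3.789: |R|=1.51796 >1
  x=-3.494: |R|=1.16841 >1
  x=-3.373: |R|=1.04014 >1
Interval (-3.3333, 0).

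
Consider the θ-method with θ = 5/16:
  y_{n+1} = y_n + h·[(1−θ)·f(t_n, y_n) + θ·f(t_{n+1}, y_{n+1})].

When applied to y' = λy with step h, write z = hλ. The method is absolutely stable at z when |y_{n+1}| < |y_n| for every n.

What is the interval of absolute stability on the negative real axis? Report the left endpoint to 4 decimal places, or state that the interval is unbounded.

z∈(-5.3333,0).

Set f=λy, z=hλ:
  y_{n+1} = y_n + z·[11/16·y_n + 5/16·y_{n+1}] ⇒ (1 − 5/16z)y_{n+1} = (1 + 11/16z)y_n
  R(z) = (1 + 11/16z)/(1 − 5/16z).

Solve |R(x)|<1 on ℝ⁻.
x=-0.74: |R|=0.3990
R=−1: 1+11/16x = −1+5/16x ⇒ -3/8x=2 ⇒ x=2/(-3/8)=-5.3333
Confirm numerically:
  x=-4.821: |R|=0.92335 <1
  x=-2.580: |R|=0.42837 <1
  x=-2.391: |R|=0.36849 <1
  x=-2.283: |R|=0.33241 <1
  x=-5.912: |R|=1.07621 >1
  x=-5.485: |R|=1.02096 >1
Stable set (-5.3333, 0).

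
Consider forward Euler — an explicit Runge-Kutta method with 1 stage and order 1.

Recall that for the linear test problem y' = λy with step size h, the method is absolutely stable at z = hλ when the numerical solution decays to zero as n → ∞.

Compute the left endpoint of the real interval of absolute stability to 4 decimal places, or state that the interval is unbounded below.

On y'=λy, z=hλ:
  order 1, 1-stage ⇒ R(z)=1+z
  (e.g. R(-1.62)=-0.62000, |R|=0.62000)

Find x<0 with |R(x)|<1.
x=-1.62: |R|=0.6200
|R(-2.18)|=1.1800 |R(-0.59)|=0.4100 |R(-0.5)|=0.5000
Bisect:
  x_lo=-2.3063 |R|=1.3063  x_hi=-0.1641 |R|=0.8359
  mid=-1.23519 |R|=0.23519 →hi
  mid=-1.77076 |R|=0.77076 →hi
  mid=-2.03854 |R|=1.03854 →lo
  mid=-1.90465 |R|=0.90465 →hi
  mid=-1.97159 |R|=0.97159 →hi
  mid=-2.00506 |R|=1.00506 →lo
  mid=-1.98833 |R|=0.98833 →hi
  ...
  [-2.00010,-1.99996] ⇒ x*=-2.0000
Stable set (-2.0000, 0).

left endpoint -2.0000.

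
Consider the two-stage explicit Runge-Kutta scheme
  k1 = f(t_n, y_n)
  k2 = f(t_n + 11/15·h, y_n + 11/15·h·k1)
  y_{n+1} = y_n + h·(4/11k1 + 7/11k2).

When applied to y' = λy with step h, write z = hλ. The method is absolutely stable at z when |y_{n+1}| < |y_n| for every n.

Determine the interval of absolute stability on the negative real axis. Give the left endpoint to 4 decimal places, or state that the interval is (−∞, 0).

z∈(-2.1429,0).

With y'=λy (z=hλ):
  k1=λy_n ⇒ h·k1=z·y_n;  k2=λ(1+11/15z)y_n ⇒ h·k2=z(1+11/15z)y_n
  y_{n+1}/y_n = 1 + 4/11z + 7/11z(1+11/15z) = 1 + z + 7/15z²
  so R(z) = 1 + z + 7/15z².

Solve |R(x)|<1 on ℝ⁻.
x=-0.86: |R|=0.4851
R=1: x+7/15x²=0 ⇒ x=−15/7=-2.1429; min R=1−1/(4·7/15)=0.4643>−1
Confirm numerically:
  x=-2.025: |R|=0.88862 <1
  x=-1.431: |R|=0.52462 <1
  x=-1.396: |R|=0.51345 <1
  x=-0.933: |R|=0.47323 <1
  x=-2.742: |R|=1.76666 >1
  x=-2.378: |R|=1.26095 >1
So |R|<1 on (-2.1429, 0).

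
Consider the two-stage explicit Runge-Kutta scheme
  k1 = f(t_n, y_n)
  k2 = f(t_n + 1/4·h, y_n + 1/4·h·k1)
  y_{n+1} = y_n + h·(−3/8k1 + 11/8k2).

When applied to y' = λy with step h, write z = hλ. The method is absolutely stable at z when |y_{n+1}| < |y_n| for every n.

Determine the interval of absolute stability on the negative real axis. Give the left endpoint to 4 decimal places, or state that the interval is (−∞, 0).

(-2.9091, 0).

On y'=λy, z=hλ:
  k1=λy_n ⇒ h·k1=z·y_n;  k2=λ(1+1/4z)y_n ⇒ h·k2=z(1+1/4z)y_n
  y_{n+1}/y_n = 1 − 3/8z + 11/8z(1+1/4z) = 1 + z + 11/32z²
  so R(z) = 1 + z + 11/32z².

Solve |R(x)|<1 on ℝ⁻.
x=-0.92: |R|=0.3710
R=1: x+11/32x²=0 ⇒ x=−32/11=-2.9091; min R=1−1/(4·11/32)=0.2727>−1
Confirm numerically:
  x=-2.804: |R|=0.89871 <1
  x=-2.766: |R|=0.86395 <1
  x=-2.743: |R|=0.84339 <1
  x=-2.058: |R|=0.39791 <1
  x=-3.387: |R|=1.55642 >1
  x=-2.954: |R|=1.04560 >1
Stable set (-2.9091, 0).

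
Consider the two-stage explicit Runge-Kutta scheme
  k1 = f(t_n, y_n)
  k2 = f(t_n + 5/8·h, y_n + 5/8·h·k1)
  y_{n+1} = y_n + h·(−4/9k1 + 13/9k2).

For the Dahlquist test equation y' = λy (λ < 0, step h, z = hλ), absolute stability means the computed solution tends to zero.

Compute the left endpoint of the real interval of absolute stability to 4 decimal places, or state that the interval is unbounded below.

With y'=λy (z=hλ):
  k1=λy_n ⇒ h·k1=z·y_n;  k2=λ(1+5/8z)y_n ⇒ h·k2=z(1+5/8z)y_n
  y_{n+1}/y_n = 1 − 4/9z + 13/9z(1+5/8z) = 1 + z + 65/72z²
  ⇒ R(z) = 1 + z + 65/72z².

Solve |R(x)|<1 on ℝ⁻.
x=-1.13: |R|=1.0228
R=1: x+65/72x²=0 ⇒ x=−72/65=-1.1077; min R=1−1/(4·65/72)=0.7231>−1
Confirm numerically:
  x=-0.810: |R|=0.78231 <1
  x=-0.742: |R|=0.75504 <1
  x=-0.712: |R|=0.74566 <1
  x=-0.523: |R|=0.72394 <1
  x=-1.428: |R|=1.41293 >1
  x=-1.383: |R|=1.34373 >1
Stable set (-1.1077, 0).

left endpoint -1.1077.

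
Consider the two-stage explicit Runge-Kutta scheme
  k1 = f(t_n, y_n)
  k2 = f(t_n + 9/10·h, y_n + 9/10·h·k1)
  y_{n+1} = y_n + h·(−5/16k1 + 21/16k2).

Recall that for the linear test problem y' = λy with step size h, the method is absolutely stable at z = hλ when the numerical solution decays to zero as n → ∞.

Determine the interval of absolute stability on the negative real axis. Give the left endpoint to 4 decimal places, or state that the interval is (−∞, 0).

(-0.8466, 0).

With y'=λy (z=hλ):
  k1=λy_n ⇒ h·k1=z·y_n;  k2=λ(1+9/10z)y_n ⇒ h·k2=z(1+9/10z)y_n
  y_{n+1}/y_n = 1 − 5/16z + 21/16z(1+9/10z) = 1 + z + 189/160z²
  Hence R(z) = 1 + z + 189/160z².

Boundary: |R(x)|=1, x<0.
x=-0.99: |R|=1.1677
R=1: x+189/160x²=0 ⇒ x=−160/189=-0.8466; min R=1−1/(4·189/160)=0.7884>−1
Confirm numerically:
  x=-0.789: |R|=0.94635 <1
  x=-0.529: |R|=0.80156 <1
  x=-0.508: |R|=0.79684 <1
  x=-0.491: |R|=0.79378 <1
  x=-1.371: |R|=1.84933 >1
  x=-1.321: |R|=1.74033 >1
Stable set (-0.8466, 0).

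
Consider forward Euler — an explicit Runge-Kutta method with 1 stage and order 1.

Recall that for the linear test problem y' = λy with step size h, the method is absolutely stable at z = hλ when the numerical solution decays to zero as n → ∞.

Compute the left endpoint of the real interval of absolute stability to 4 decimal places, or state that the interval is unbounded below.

On y'=λy, z=hλ:
  order 1, 1-stage ⇒ R(z)=1+z
  (e.g. R(-1.7)=-0.70000, |R|=0.70000)

Solve |R(x)|<1 on ℝ⁻.
x=-1.7: |R|=0.7000
|R(-2.2)|=1.2000 |R(-2.07)|=1.0700 |R(-1.91)|=0.9100
Bisect:
  x_lo=-2.7304 |R|=1.7304  x_hi=-0.2191 |R|=0.7809
  mid=-1.47474 |R|=0.47474 →hi
  mid=-2.10258 |R|=1.10258 →lo
  mid=-1.78866 |R|=0.78866 →hi
  mid=-1.94562 |R|=0.94562 →hi
  mid=-2.02410 |R|=1.02410 →lo
  mid=-1.98486 |R|=0.98486 →hi
  mid=-2.00448 |R|=1.00448 →lo
  mid=-1.99467 |R|=0.99467 →hi
  mid=-1.99957 |R|=0.99957 →hi
  ...
  [-2.00003,-1.99988] ⇒ x*=-2.0000
Stable set (-2.0000, 0).

left endpoint -2.0000.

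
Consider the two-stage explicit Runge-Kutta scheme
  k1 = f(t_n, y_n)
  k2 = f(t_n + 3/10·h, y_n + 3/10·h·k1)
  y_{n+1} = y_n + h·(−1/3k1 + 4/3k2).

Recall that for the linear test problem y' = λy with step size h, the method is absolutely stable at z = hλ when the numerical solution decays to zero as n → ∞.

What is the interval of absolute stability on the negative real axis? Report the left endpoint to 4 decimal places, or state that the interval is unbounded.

With y'=λy (z=hλ):
  k1=λy_n ⇒ h·k1=z·y_n;  k2=λ(1+3/10z)y_n ⇒ h·k2=z(1+3/10z)y_n
  y_{n+1}/y_n = 1 − 1/3z + 4/3z(1+3/10z) = 1 + z + 2/5z²
  Hence R(z) = 1 + z + 2/5z².

Solve |R(x)|<1 on ℝ⁻.
x=-0.6: |R|=0.5440
R=1: x+2/5x²=0 ⇒ x=−5/2=-2.5000; min R=1−1/(4·2/5)=0.3750>−1
Confirm numerically:
  x=-1.950: |R|=0.57100 <1
  x=-1.846: |R|=0.51709 <1
  x=-1.469: |R|=0.39418 <1
  x=-1.130: |R|=0.38076 <1
  x=-2.944: |R|=1.52285 >1
  x=-2.762: |R|=1.28946 >1
Stable set (-2.5000, 0).

(-2.5000, 0).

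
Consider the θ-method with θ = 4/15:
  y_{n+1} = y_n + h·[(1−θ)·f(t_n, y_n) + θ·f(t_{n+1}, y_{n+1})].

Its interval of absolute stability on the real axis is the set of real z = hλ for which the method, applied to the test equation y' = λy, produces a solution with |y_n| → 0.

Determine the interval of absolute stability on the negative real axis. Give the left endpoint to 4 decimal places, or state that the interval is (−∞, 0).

Set f=λy, z=hλ:
  y_{n+1} = y_n + z·[11/15·y_n + 4/15·y_{n+1}] ⇒ (1 − 4/15z)y_{n+1} = (1 + 11/15z)y_n
  R(z) = (1 + 11/15z)/(1 − 4/15z).

Boundary: |R(x)|=1, x<0.
x=-1.77: |R|=0.2024
R=−1: 1+11/15x = −1+4/15x ⇒ -7/15x=2 ⇒ x=2/(-7/15)=-4.2857
Confirm numerically:
  x=-3.318: |R|=0.76040 <1
  x=-2.101: |R|=0.34656 <1
  x=-1.997: |R|=0.30307 <1
  x=-4.734: |R|=1.09247 >1
  x=-4.371: |R|=1.01838 >1
Stable set (-4.2857, 0).

z∈(-4.2857,0).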